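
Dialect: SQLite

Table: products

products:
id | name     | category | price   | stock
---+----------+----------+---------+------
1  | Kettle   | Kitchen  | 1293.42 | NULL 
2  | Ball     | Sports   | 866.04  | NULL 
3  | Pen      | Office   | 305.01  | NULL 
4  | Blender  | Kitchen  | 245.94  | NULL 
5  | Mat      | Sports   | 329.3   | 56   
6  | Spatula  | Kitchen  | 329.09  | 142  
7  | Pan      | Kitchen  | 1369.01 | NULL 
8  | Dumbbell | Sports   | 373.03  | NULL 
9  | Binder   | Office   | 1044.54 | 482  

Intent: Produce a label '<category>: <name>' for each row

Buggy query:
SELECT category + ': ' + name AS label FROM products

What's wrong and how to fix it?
Bug: '+' is numeric addition; on text columns SQLite converts them to 0 instead of concatenating

Fix: Use the || operator for string concatenation

Corrected query:
SELECT category || ': ' || name AS label FROM products

Result:
label           
----------------
Kitchen: Kettle 
Sports: Ball    
Office: Pen     
Kitchen: Blender
Sports: Mat     
Kitchen: Spatula
Kitchen: Pan    
Sports: Dumbbell
Office: Binder  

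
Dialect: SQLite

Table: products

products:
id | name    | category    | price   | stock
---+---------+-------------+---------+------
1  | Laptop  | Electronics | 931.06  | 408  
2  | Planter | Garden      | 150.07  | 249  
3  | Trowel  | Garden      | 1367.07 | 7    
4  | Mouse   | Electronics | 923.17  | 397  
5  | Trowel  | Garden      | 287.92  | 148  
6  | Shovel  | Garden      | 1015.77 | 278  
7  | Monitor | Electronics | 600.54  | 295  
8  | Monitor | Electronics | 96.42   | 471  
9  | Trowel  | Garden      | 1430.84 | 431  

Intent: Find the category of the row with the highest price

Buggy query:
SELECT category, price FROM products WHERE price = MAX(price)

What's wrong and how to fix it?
Bug: MAX(price) is an aggregate and cannot be used directly in WHERE

Fix: Use a subquery: WHERE price = (SELECT MAX(price) FROM products)

Corrected query:
SELECT category, price FROM products WHERE price = (SELECT MAX(price) FROM products)

Result:
category | price  
---------+--------
Garden   | 1430.84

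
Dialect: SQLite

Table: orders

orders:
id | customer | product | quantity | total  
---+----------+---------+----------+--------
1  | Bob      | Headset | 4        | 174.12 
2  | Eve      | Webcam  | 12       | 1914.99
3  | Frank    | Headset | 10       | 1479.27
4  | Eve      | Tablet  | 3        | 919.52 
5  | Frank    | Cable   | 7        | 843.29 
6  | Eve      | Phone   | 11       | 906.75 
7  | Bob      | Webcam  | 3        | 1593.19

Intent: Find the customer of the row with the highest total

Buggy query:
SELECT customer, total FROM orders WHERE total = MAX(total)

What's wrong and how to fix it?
Bug: WHERE is evaluated per row; an aggregate over the whole table isn't defined there

Fix: Use a subquery: WHERE total = (SELECT MAX(total) FROM orders)

Corrected query:
SELECT customer, total FROM orders WHERE total = (SELECT MAX(total) FROM orders)

Result:
customer | total  
---------+--------
Eve      | 1914.99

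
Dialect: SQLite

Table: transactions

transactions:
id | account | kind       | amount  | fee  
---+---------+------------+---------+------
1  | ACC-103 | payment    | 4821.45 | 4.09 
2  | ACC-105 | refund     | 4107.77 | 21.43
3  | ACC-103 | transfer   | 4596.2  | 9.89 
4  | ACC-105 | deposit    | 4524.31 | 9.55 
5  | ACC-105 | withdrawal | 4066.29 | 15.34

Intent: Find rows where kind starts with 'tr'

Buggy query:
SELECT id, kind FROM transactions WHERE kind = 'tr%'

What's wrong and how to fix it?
Bug: Wildcards only work with LIKE; '=' treats '%' as a literal character

Fix: Replace '=' with LIKE so 'tr%' is treated as a pattern

Corrected query:
SELECT id, kind FROM transactions WHERE kind LIKE 'tr%'

Result:
id | kind    
---+---------
3  | transfer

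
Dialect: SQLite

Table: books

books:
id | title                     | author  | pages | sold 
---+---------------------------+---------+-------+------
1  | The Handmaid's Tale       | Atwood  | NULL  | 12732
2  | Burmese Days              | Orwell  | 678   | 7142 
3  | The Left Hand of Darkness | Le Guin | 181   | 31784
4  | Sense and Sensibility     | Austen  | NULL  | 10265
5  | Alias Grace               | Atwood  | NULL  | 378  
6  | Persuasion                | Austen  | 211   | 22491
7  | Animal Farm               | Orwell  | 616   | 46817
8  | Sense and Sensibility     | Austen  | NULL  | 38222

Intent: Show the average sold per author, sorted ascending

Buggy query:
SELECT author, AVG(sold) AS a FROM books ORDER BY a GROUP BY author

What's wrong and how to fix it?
Bug: GROUP BY must precede ORDER BY

Fix: Reorder: SELECT … FROM … GROUP BY … ORDER BY …

Corrected query:
SELECT author, AVG(sold) AS a FROM books GROUP BY author ORDER BY a

Result:
author  | a           
--------+-------------
Atwood  | 6555        
Austen  | 23659.333333
Orwell  | 26979.5     
Le Guin | 31784       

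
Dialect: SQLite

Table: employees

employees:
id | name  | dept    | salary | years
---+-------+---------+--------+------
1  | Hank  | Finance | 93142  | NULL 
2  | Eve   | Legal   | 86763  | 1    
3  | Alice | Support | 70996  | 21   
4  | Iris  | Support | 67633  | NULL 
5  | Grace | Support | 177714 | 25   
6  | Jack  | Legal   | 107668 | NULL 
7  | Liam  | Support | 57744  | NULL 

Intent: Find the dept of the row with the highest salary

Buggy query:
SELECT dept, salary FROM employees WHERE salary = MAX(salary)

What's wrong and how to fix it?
Bug: WHERE is evaluated per row; an aggregate over the whole table isn't defined there

Fix: Use a subquery: WHERE salary = (SELECT MAX(salary) FROM employees)

Corrected query:
SELECT dept, salary FROM employees WHERE salary = (SELECT MAX(salary) FROM employees)

Result:
dept    | salary
--------+-------
Support | 177714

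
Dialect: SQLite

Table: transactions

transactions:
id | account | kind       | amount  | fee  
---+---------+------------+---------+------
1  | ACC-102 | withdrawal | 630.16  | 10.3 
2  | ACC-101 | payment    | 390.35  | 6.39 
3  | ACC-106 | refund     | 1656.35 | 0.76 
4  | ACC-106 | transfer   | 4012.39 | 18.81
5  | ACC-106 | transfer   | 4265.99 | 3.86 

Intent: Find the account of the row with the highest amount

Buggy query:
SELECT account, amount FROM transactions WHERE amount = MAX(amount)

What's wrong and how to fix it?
Bug: WHERE is evaluated per row; an aggregate over the whole table isn't defined there

Fix: Use a subquery: WHERE amount = (SELECT MAX(amount) FROM transactions)

Corrected query:
SELECT account, amount FROM transactions WHERE amount = (SELECT MAX(amount) FROM transactions)

Result:
account | amount 
--------+--------
ACC-106 | 4265.99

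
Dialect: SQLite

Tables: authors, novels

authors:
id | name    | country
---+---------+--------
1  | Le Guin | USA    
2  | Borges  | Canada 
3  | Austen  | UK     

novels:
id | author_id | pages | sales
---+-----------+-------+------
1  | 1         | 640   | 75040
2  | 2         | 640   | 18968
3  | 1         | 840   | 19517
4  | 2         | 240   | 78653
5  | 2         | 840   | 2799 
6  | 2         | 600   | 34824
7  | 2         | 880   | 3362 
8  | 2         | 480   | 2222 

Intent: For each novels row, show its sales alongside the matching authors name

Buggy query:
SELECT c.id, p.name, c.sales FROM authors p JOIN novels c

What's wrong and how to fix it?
Bug: JOIN with no ON clause produces a cartesian product; every novels row pairs with every authors row

Fix: Specify the join condition linking the foreign key to the parent id

Corrected query:
SELECT c.id, p.name, c.sales FROM authors p JOIN novels c ON c.author_id = p.id

Result:
id | name    | sales
---+---------+------
1  | Le Guin | 75040
2  | Borges  | 18968
3  | Le Guin | 19517
4  | Borges  | 78653
5  | Borges  | 2799 
6  | Borges  | 34824
7  | Borges  | 3362 
8  | Borges  | 2222 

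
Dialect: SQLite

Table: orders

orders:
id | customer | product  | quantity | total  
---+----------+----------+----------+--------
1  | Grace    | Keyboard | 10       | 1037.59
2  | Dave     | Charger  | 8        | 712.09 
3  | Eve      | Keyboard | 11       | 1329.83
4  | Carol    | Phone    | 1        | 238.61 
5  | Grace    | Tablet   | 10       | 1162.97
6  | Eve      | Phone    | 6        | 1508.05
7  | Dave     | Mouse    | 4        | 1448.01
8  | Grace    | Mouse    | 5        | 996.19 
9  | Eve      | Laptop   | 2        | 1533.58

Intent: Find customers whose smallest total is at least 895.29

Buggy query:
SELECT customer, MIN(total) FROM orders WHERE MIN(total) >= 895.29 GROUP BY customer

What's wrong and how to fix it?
Bug: MIN() in WHERE is a misuse of aggregate

Fix: Replace WHERE with HAVING after the GROUP BY

Corrected query:
SELECT customer, MIN(total) FROM orders GROUP BY customer HAVING MIN(total) >= 895.29

Result:
customer | MIN(total)
---------+-----------
Eve      | 1329.83   
Grace    | 996.19    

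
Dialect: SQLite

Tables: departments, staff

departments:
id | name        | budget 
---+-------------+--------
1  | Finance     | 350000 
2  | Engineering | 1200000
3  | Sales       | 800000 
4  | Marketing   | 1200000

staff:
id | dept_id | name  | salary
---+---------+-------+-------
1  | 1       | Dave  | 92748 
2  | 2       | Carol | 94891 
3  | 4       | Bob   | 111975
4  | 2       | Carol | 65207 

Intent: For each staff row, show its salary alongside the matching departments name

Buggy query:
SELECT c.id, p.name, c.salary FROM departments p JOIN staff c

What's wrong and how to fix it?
Bug: JOIN with no ON clause produces a cartesian product; every staff row pairs with every departments row

Fix: Specify the join condition linking the foreign key to the parent id

Corrected query:
SELECT c.id, p.name, c.salary FROM departments p JOIN staff c ON c.dept_id = p.id

Result:
id | name        | salary
---+-------------+-------
1  | Finance     | 92748 
2  | Engineering | 94891 
3  | Marketing   | 111975
4  | Engineering | 65207 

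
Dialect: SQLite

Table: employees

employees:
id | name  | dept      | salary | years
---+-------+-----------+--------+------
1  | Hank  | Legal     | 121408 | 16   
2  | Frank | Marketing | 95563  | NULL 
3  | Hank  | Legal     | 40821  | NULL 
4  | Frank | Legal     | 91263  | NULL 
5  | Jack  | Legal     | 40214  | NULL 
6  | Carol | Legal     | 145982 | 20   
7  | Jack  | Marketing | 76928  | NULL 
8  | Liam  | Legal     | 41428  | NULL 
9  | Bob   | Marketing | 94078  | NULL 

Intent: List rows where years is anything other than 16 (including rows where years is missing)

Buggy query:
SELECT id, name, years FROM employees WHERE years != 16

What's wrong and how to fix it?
Bug: Inequality against NULL is unknown, not true; rows with NULL are dropped

Fix: Add an explicit OR years IS NULL to include the missing-value rows

Corrected query:
SELECT id, name, years FROM employees WHERE years != 16 OR years IS NULL

Result:
id | name  | years
---+-------+------
2  | Frank | NULL 
3  | Hank  | NULL 
4  | Frank | NULL 
5  | Jack  | NULL 
6  | Carol | 20   
7  | Jack  | NULL 
8  | Liam  | NULL 
9  | Bob   | NULL 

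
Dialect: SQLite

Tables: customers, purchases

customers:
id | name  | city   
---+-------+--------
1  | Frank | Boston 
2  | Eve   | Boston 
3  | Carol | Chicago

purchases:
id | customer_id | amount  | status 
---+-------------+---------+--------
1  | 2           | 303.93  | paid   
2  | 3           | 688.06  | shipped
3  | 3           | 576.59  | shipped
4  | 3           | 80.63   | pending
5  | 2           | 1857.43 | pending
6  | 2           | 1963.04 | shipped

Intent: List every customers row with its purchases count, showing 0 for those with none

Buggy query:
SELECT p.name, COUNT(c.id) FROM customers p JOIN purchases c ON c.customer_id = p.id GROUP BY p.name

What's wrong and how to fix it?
Bug: INNER JOIN drops customers rows that have no matching purchases rows

Fix: Switch to LEFT JOIN to retain unmatched parent rows

Corrected query:
SELECT p.name, COUNT(c.id) FROM customers p LEFT JOIN purchases c ON c.customer_id = p.id GROUP BY p.name

Result:
name  | COUNT(c.id)
------+------------
Carol | 3          
Eve   | 3          
Frank | 0          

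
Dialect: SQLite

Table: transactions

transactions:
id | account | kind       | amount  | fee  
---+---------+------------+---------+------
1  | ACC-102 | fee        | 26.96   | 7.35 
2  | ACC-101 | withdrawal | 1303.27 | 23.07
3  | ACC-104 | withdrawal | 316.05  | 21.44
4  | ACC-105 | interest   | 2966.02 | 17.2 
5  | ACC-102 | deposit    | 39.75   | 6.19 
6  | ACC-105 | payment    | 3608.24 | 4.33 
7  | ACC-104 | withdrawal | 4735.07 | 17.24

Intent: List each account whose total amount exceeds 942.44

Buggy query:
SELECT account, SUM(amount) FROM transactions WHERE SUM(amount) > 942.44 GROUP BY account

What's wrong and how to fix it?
Bug: Aggregate functions cannot appear in a WHERE clause

Fix: Use HAVING (which filters groups after aggregation) instead of WHERE

Corrected query:
SELECT account, SUM(amount) FROM transactions GROUP BY account HAVING SUM(amount) > 942.44

Result:
account | SUM(amount)
--------+------------
ACC-101 | 1303.27    
ACC-104 | 5051.12    
ACC-105 | 6574.26    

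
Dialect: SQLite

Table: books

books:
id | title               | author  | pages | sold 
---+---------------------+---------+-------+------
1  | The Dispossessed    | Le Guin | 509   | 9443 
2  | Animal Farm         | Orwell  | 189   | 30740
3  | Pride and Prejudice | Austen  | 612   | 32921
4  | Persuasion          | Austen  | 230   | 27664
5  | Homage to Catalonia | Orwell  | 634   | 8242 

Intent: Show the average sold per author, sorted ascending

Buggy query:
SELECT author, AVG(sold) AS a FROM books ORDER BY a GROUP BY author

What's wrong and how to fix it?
Bug: ORDER BY appears before GROUP BY; SQL clause order requires GROUP BY first

Fix: Move ORDER BY to the end, after GROUP BY

Corrected query:
SELECT author, AVG(sold) AS a FROM books GROUP BY author ORDER BY a

Result:
author  | a      
--------+--------
Le Guin | 9443   
Orwell  | 19491  
Austen  | 30292.5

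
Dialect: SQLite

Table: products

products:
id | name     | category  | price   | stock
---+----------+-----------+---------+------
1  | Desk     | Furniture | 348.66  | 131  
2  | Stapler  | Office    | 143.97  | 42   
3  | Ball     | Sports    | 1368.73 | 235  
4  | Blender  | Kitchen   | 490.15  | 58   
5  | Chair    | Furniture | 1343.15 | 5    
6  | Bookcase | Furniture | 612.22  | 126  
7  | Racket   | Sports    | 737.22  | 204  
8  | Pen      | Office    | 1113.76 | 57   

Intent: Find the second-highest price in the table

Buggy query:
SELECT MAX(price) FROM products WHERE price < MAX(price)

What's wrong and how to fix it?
Bug: MAX(price) on the right of the comparison is an aggregate-in-WHERE error

Fix: Put the inner MAX in a scalar subquery

Corrected query:
SELECT MAX(price) FROM products WHERE price < (SELECT MAX(price) FROM products)

Result:
MAX(price)
----------
1343.15   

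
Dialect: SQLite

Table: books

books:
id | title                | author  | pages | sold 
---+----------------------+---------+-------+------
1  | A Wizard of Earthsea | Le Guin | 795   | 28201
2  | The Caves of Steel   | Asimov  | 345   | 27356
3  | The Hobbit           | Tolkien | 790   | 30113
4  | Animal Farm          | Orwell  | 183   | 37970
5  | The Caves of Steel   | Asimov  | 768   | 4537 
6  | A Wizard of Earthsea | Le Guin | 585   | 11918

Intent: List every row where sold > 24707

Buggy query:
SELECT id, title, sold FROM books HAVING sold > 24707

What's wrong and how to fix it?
Bug: This is a non-aggregate query (no GROUP BY, no aggregates), so in SQLite the HAVING clause is invalid here; a row-level condition belongs in WHERE

Fix: Use WHERE for row-level filtering

Corrected query:
SELECT id, title, sold FROM books WHERE sold > 24707

Result:
id | title                | sold 
---+----------------------+------
1  | A Wizard of Earthsea | 28201
2  | The Caves of Steel   | 27356
3  | The Hobbit           | 30113
4  | Animal Farm          | 37970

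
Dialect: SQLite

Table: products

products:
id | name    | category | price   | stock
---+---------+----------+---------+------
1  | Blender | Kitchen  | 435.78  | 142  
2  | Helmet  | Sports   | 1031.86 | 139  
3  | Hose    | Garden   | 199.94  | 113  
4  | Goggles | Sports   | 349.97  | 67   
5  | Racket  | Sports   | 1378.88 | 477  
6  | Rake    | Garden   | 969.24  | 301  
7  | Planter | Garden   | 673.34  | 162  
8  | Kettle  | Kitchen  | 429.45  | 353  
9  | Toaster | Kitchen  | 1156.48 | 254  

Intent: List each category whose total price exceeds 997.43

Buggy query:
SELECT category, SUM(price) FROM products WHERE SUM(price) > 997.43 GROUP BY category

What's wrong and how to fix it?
Bug: SUM(price) is an aggregate, but WHERE filters rows before aggregation

Fix: Move the aggregate condition to a HAVING clause

Corrected query:
SELECT category, SUM(price) FROM products GROUP BY category HAVING SUM(price) > 997.43

Result:
category | SUM(price)
---------+-----------
Garden   | 1842.52   
Kitchen  | 2021.71   
Sports   | 2760.71   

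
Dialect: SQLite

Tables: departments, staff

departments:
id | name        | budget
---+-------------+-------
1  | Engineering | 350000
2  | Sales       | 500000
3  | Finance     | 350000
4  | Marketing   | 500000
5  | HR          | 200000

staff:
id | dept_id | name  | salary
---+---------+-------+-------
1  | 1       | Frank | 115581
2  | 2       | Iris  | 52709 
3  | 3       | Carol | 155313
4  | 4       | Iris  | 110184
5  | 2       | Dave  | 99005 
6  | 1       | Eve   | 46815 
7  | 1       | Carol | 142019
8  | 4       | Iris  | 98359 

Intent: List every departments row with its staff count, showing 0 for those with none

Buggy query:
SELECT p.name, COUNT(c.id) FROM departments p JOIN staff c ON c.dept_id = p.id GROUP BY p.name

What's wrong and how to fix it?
Bug: An inner join excludes parents with zero children

Fix: Use LEFT JOIN so parents without children still appear (COUNT(c.id) gives 0)

Corrected query:
SELECT p.name, COUNT(c.id) FROM departments p LEFT JOIN staff c ON c.dept_id = p.id GROUP BY p.name

Result:
name        | COUNT(c.id)
------------+------------
Engineering | 3          
Finance     | 1          
HR          | 0          
Marketing   | 2          
Sales       | 2          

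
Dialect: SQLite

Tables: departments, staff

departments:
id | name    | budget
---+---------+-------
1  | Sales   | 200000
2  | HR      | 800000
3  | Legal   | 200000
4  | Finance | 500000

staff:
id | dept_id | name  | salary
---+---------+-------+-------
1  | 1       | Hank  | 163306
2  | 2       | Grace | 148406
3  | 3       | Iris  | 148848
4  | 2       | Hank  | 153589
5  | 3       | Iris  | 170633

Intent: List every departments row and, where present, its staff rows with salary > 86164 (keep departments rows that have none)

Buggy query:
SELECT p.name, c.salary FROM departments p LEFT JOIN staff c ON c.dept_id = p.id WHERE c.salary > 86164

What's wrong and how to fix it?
Bug: A WHERE condition on the right-hand table after LEFT JOIN drops unmatched parents

Fix: Put 'c.salary > 86164' in the JOIN's ON clause instead of WHERE

Corrected query:
SELECT p.name, c.salary FROM departments p LEFT JOIN staff c ON c.dept_id = p.id AND c.salary > 86164

Result:
name    | salary
--------+-------
Sales   | 163306
HR      | 148406
HR      | 153589
Legal   | 148848
Legal   | 170633
Finance | NULL  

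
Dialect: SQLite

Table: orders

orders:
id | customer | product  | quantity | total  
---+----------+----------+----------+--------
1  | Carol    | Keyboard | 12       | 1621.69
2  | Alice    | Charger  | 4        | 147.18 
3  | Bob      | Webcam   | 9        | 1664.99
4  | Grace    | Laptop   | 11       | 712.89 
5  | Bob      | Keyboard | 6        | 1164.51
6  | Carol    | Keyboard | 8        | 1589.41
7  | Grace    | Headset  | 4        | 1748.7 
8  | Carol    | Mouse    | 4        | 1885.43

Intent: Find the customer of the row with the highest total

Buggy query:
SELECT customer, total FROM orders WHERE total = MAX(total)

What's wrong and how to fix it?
Bug: MAX(total) is an aggregate and cannot be used directly in WHERE

Fix: Use a subquery: WHERE total = (SELECT MAX(total) FROM orders)

Corrected query:
SELECT customer, total FROM orders WHERE total = (SELECT MAX(total) FROM orders)

Result:
customer | total  
---------+--------
Carol    | 1885.43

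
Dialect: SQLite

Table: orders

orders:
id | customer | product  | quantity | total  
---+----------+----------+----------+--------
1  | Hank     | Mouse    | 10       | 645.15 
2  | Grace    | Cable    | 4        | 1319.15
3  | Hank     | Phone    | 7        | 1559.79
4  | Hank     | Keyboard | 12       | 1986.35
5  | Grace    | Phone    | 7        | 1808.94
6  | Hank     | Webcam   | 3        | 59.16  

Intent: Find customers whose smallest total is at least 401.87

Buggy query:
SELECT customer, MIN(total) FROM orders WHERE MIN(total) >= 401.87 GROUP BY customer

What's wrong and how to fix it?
Bug: MIN() in WHERE is a misuse of aggregate

Fix: Replace WHERE with HAVING after the GROUP BY

Corrected query:
SELECT customer, MIN(total) FROM orders GROUP BY customer HAVING MIN(total) >= 401.87

Result:
customer | MIN(total)
---------+-----------
Grace    | 1319.15   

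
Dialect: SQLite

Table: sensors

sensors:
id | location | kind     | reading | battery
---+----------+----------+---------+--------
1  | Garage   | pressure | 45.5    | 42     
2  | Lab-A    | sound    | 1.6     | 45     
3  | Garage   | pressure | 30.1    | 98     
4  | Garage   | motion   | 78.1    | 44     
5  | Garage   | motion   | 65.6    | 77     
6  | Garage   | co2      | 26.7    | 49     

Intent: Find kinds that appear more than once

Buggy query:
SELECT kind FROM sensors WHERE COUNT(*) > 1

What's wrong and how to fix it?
Bug: WHERE can't reference COUNT(*); aggregates are computed after WHERE

Fix: Group first, then use HAVING for the count condition

Corrected query:
SELECT kind FROM sensors GROUP BY kind HAVING COUNT(*) > 1

Result:
kind    
--------
motion  
pressure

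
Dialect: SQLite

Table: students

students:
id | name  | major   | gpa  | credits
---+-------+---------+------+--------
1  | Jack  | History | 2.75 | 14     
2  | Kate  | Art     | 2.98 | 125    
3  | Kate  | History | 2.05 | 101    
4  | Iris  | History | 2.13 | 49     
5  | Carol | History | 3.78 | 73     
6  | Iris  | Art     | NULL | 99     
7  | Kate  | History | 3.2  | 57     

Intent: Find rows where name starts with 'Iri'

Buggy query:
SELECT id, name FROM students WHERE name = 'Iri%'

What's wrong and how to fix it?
Bug: '=' compares the literal string including the % character; pattern matching needs LIKE

Fix: Replace '=' with LIKE so 'Iri%' is treated as a pattern

Corrected query:
SELECT id, name FROM students WHERE name LIKE 'Iri%'

Result:
id | name
---+-----
4  | Iris
6  | Iris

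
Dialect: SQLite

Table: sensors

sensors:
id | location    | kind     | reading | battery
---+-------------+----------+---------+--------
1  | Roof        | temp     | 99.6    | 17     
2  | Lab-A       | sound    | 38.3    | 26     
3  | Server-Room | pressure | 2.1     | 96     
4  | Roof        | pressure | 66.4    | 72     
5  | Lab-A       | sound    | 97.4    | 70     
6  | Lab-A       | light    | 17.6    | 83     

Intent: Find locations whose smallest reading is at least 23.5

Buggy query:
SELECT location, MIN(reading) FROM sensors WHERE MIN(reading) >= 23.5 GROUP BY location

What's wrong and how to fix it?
Bug: MIN() in WHERE is a misuse of aggregate

Fix: Use HAVING for the per-group MIN condition

Corrected query:
SELECT location, MIN(reading) FROM sensors GROUP BY location HAVING MIN(reading) >= 23.5

Result:
location | MIN(reading)
---------+-------------
Roof     | 66.4        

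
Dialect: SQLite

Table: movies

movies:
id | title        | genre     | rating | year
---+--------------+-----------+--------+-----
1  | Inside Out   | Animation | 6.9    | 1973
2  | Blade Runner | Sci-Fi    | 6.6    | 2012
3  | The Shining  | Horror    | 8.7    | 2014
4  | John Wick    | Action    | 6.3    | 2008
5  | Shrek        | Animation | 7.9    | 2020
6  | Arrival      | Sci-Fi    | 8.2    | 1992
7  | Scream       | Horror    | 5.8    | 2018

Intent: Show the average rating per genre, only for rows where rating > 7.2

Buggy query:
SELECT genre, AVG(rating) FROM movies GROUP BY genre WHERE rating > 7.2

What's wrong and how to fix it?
Bug: Row-level WHERE must come before GROUP BY in the clause order

Fix: Place WHERE between FROM and GROUP BY

Corrected query:
SELECT genre, AVG(rating) FROM movies WHERE rating > 7.2 GROUP BY genre

Result:
genre     | AVG(rating)
----------+------------
Animation | 7.9        
Horror    | 8.7        
Sci-Fi    | 8.2        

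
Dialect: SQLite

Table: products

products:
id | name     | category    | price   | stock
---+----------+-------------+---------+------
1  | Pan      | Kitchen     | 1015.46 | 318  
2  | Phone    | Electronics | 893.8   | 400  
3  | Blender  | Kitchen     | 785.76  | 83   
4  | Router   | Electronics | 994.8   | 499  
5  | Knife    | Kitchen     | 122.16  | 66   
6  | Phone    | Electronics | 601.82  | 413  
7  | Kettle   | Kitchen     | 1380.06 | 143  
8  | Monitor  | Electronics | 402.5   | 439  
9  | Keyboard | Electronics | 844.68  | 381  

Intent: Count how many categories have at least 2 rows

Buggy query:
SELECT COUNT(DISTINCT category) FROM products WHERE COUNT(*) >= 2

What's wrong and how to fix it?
Bug: COUNT(*) cannot appear in WHERE; the per-group count doesn't exist yet

Fix: Group first with HAVING COUNT(*) >= 2, then COUNT the resulting groups

Corrected query:
SELECT COUNT(*) FROM (SELECT category FROM products GROUP BY category HAVING COUNT(*) >= 2)

Result:
COUNT(*)
--------
2       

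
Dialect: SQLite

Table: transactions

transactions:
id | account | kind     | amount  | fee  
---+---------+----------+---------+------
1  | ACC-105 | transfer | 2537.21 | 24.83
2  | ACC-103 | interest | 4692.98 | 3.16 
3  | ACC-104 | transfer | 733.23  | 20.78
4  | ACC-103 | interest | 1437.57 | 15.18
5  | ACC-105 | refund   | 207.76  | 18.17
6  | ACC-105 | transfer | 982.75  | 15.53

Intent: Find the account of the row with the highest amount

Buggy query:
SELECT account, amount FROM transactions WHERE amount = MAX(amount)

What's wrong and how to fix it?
Bug: WHERE is evaluated per row; an aggregate over the whole table isn't defined there

Fix: Use a subquery: WHERE amount = (SELECT MAX(amount) FROM transactions)

Corrected query:
SELECT account, amount FROM transactions WHERE amount = (SELECT MAX(amount) FROM transactions)

Result:
account | amount 
--------+--------
ACC-103 | 4692.98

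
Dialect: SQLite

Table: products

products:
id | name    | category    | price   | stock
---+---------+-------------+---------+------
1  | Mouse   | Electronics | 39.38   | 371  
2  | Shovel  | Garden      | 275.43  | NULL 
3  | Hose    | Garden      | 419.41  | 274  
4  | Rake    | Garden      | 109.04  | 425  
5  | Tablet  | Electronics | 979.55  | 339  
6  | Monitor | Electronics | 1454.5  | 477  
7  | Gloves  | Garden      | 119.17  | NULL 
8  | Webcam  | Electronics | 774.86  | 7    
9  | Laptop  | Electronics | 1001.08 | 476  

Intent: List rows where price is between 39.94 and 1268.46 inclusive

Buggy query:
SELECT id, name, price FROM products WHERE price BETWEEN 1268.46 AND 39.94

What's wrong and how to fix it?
Bug: BETWEEN expects the lower bound first; with 1268.46 AND 39.94 the range is empty

Fix: Swap the bounds so the smaller value comes first

Corrected query:
SELECT id, name, price FROM products WHERE price BETWEEN 39.94 AND 1268.46

Result:
id | name   | price  
---+--------+--------
2  | Shovel | 275.43 
3  | Hose   | 419.41 
4  | Rake   | 109.04 
5  | Tablet | 979.55 
7  | Gloves | 119.17 
8  | Webcam | 774.86 
9  | Laptop | 1001.08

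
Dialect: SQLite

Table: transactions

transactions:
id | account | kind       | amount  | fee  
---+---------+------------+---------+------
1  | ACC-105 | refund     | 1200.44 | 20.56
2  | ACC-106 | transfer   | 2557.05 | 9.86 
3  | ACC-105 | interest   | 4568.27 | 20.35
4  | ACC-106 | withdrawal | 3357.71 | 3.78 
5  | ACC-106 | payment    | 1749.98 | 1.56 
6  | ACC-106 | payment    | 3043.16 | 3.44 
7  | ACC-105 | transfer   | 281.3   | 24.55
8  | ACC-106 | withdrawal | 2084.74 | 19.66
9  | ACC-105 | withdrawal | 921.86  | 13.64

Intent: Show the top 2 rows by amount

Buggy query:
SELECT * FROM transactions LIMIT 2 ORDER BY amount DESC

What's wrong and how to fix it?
Bug: ORDER BY cannot follow LIMIT; LIMIT is the final clause

Fix: Swap the clauses: ORDER BY first, then LIMIT

Corrected query:
SELECT * FROM transactions ORDER BY amount DESC LIMIT 2

Result:
id | account | kind       | amount  | fee  
---+---------+------------+---------+------
3  | ACC-105 | interest   | 4568.27 | 20.35
4  | ACC-106 | withdrawal | 3357.71 | 3.78 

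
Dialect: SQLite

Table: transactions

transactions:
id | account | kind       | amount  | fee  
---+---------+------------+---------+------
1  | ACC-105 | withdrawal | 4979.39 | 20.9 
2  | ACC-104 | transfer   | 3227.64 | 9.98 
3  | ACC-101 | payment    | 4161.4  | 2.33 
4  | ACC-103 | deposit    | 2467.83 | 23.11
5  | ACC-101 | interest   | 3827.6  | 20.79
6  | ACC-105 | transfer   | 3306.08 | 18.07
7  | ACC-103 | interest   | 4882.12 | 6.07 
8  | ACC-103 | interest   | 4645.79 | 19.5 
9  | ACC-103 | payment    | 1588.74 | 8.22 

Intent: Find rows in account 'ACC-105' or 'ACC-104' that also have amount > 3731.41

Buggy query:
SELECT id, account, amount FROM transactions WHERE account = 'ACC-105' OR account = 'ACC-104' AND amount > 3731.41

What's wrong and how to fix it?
Bug: Without parentheses, AND is evaluated before OR, so the amount filter only applies to the 'ACC-104' branch

Fix: Add parentheses around the OR so the AND applies to both alternatives

Corrected query:
SELECT id, account, amount FROM transactions WHERE (account = 'ACC-105' OR account = 'ACC-104') AND amount > 3731.41

Result:
id | account | amount 
---+---------+--------
1  | ACC-105 | 4979.39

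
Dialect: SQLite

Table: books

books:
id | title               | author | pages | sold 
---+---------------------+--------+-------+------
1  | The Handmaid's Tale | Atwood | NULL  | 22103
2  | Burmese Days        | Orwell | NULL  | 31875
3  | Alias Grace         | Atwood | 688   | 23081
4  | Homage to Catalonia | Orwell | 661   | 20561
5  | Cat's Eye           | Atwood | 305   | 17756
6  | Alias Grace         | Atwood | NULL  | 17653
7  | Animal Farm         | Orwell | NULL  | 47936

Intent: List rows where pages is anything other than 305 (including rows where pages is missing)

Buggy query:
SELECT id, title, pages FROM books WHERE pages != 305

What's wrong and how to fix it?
Bug: 'pages != 305' is unknown when pages is NULL, so NULL rows are silently excluded

Fix: Handle NULL separately with IS NULL alongside the inequality

Corrected query:
SELECT id, title, pages FROM books WHERE pages != 305 OR pages IS NULL

Result:
id | title               | pages
---+---------------------+------
1  | The Handmaid's Tale | NULL 
2  | Burmese Days        | NULL 
3  | Alias Grace         | 688  
4  | Homage to Catalonia | 661  
6  | Alias Grace         | NULL 
7  | Animal Farm         | NULL 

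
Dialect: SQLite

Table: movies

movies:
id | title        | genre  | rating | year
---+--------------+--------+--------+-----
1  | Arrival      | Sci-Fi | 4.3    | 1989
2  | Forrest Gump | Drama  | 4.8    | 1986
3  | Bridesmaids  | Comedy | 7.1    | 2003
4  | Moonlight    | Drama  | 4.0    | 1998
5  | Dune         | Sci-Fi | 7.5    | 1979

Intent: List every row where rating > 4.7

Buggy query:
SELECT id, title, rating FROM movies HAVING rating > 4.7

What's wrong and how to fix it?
Bug: This is a non-aggregate query (no GROUP BY, no aggregates), so in SQLite the HAVING clause is invalid here; a row-level condition belongs in WHERE

Fix: Replace HAVING with WHERE since the condition applies to individual rows

Corrected query:
SELECT id, title, rating FROM movies WHERE rating > 4.7

Result:
id | title        | rating
---+--------------+-------
2  | Forrest Gump | 4.8   
3  | Bridesmaids  | 7.1   
5  | Dune         | 7.5   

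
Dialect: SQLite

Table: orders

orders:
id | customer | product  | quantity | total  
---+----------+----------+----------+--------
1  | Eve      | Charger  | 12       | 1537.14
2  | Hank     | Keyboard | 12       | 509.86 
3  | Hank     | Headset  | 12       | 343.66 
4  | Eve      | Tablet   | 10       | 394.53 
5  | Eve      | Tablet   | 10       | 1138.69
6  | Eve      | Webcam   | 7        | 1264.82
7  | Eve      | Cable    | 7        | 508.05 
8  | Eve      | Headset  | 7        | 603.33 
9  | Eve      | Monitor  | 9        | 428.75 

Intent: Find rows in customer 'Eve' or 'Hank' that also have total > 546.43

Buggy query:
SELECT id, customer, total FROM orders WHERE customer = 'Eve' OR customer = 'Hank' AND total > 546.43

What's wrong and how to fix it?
Bug: AND binds tighter than OR, so this parses as customer = 'Eve' OR (customer = 'Hank' AND total > 546.43)

Fix: Group the OR with parentheses (or use IN), then AND the threshold

Corrected query:
SELECT id, customer, total FROM orders WHERE (customer = 'Eve' OR customer = 'Hank') AND total > 546.43

Result:
id | customer | total  
---+----------+--------
1  | Eve      | 1537.14
5  | Eve      | 1138.69
6  | Eve      | 1264.82
8  | Eve      | 603.33 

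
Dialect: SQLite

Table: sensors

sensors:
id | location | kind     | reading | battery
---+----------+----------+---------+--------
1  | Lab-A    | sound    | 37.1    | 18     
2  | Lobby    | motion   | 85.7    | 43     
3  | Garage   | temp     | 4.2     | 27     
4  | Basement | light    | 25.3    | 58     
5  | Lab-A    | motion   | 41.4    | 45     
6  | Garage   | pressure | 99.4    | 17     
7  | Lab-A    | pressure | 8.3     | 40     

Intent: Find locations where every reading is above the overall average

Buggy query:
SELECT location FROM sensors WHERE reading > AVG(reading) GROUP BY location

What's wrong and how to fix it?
Bug: WHERE evaluates per row before aggregation, so AVG() is unavailable

Fix: Compute the overall average in a scalar subquery and compare each group's MIN against it in HAVING

Corrected query:
SELECT location FROM sensors GROUP BY location HAVING MIN(reading) > (SELECT AVG(reading) FROM sensors)

Result:
location
--------
Lobby   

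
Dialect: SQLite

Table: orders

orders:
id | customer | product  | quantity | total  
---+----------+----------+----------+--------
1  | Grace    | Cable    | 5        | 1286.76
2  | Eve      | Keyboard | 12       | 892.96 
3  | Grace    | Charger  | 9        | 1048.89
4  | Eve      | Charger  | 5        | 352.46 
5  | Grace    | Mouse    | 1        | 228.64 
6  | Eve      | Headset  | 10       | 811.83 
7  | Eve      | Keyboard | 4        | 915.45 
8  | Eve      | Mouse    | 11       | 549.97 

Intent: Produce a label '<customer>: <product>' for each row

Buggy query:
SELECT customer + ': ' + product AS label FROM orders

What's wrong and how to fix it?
Bug: '+' is numeric addition; on text columns SQLite converts them to 0 instead of concatenating

Fix: Use the || operator for string concatenation

Corrected query:
SELECT customer || ': ' || product AS label FROM orders

Result:
label         
--------------
Grace: Cable  
Eve: Keyboard 
Grace: Charger
Eve: Charger  
Grace: Mouse  
Eve: Headset  
Eve: Keyboard 
Eve: Mouse    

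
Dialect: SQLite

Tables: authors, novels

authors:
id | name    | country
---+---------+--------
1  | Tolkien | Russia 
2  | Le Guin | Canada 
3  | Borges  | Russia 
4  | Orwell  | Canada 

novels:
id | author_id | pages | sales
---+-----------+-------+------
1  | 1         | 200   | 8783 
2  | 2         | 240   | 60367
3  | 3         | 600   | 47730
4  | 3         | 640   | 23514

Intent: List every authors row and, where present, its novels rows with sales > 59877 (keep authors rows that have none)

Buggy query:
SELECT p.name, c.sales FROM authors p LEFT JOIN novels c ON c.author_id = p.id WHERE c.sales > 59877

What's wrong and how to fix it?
Bug: Filtering c.sales in WHERE discards the NULL rows produced by LEFT JOIN, turning it into an inner join

Fix: Move the right-table condition into the ON clause so unmatched parents are kept

Corrected query:
SELECT p.name, c.sales FROM authors p LEFT JOIN novels c ON c.author_id = p.id AND c.sales > 59877

Result:
name    | sales
--------+------
Tolkien | NULL 
Le Guin | 60367
Borges  | NULL 
Orwell  | NULL 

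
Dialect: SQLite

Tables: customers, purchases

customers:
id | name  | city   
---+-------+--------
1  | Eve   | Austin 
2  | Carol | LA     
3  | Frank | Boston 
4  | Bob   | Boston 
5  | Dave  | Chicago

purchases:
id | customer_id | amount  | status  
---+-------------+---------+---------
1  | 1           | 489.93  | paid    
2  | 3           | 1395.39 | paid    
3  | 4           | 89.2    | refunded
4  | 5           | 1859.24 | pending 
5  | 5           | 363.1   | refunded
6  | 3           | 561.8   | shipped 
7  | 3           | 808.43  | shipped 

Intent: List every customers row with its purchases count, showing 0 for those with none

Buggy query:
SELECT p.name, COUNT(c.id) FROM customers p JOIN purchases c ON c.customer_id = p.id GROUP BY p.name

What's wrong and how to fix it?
Bug: An inner join excludes parents with zero children

Fix: Switch to LEFT JOIN to retain unmatched parent rows

Corrected query:
SELECT p.name, COUNT(c.id) FROM customers p LEFT JOIN purchases c ON c.customer_id = p.id GROUP BY p.name

Result:
name  | COUNT(c.id)
------+------------
Bob   | 1          
Carol | 0          
Dave  | 2          
Eve   | 1          
Frank | 3          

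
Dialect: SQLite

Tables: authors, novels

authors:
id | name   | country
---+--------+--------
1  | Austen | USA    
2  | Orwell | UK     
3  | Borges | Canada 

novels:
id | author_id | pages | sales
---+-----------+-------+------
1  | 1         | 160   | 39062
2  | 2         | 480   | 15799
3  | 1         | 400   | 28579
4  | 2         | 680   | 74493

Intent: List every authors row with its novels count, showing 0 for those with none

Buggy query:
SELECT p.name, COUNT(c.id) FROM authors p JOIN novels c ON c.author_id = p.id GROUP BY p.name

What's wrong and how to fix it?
Bug: INNER JOIN drops authors rows that have no matching novels rows

Fix: Use LEFT JOIN so parents without children still appear (COUNT(c.id) gives 0)

Corrected query:
SELECT p.name, COUNT(c.id) FROM authors p LEFT JOIN novels c ON c.author_id = p.id GROUP BY p.name

Result:
name   | COUNT(c.id)
-------+------------
Austen | 2          
Borges | 0          
Orwell | 2          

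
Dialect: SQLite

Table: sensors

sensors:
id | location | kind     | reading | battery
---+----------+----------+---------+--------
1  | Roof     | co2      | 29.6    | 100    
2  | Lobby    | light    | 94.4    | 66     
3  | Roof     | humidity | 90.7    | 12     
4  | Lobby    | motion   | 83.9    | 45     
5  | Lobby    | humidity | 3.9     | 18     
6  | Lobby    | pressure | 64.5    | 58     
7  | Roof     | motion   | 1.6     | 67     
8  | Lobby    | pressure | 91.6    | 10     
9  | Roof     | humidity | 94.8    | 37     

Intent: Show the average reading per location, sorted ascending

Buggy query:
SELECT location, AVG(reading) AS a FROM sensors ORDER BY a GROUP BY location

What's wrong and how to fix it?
Bug: ORDER BY appears before GROUP BY; SQL clause order requires GROUP BY first

Fix: Reorder: SELECT … FROM … GROUP BY … ORDER BY …

Corrected query:
SELECT location, AVG(reading) AS a FROM sensors GROUP BY location ORDER BY a

Result:
location | a     
---------+-------
Roof     | 54.175
Lobby    | 67.66 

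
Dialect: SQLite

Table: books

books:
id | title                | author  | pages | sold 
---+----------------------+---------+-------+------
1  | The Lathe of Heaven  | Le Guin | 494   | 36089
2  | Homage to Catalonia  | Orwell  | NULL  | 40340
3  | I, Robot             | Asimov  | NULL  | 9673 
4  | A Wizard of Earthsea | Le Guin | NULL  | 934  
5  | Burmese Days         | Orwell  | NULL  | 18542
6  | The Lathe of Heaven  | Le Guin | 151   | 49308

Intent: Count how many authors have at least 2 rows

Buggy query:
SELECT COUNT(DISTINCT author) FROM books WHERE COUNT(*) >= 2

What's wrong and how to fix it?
Bug: WHERE filters individual rows, not groups, so a group-level COUNT is invalid there

Fix: Group first with HAVING COUNT(*) >= 2, then COUNT the resulting groups

Corrected query:
SELECT COUNT(*) FROM (SELECT author FROM books GROUP BY author HAVING COUNT(*) >= 2)

Result:
COUNT(*)
--------
2       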